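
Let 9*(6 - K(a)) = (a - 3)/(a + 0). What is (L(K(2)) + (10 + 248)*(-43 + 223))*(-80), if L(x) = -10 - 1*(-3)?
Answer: -3714640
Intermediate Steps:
K(a) = 6 - (-3 + a)/(9*a) (K(a) = 6 - (a - 3)/(9*(a + 0)) = 6 - (-3 + a)/(9*a))
L(x) = -7 (L(x) = -10 + 3 = -7)
(L(K(2)) + (10 + 248)*(-43 + 223))*(-80) = (-7 + (10 + 248)*(-43 + 223))*(-80) = (-7 + 258*180)*(-80) = (-7 + 46440)*(-80) = 46433*(-80) = -3714640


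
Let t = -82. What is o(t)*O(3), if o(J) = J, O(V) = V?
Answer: -246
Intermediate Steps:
o(t)*O(3) = -82*3 = -246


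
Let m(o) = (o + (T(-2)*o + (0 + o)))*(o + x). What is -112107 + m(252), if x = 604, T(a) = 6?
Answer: 1613589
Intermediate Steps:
m(o) = 8*o*(604 + o) (m(o) = (o + (6*o + (0 + o)))*(o + 604) = (o + (6*o + o))*(604 + o) = (o + 7*o)*(604 + o) = (8*o)*(604 + o) = 8*o*(604 + o))
-112107 + m(252) = -112107 + 8*252*(604 + 252) = -112107 + 8*252*856 = -112107 + 1725696 = 1613589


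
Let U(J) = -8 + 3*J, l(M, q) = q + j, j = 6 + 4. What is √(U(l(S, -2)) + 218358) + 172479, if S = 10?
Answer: 172479 + √218374 ≈ 1.7295e+5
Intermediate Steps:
j = 10
l(M, q) = 10 + q (l(M, q) = q + 10 = 10 + q)
√(U(l(S, -2)) + 218358) + 172479 = √((-8 + 3*(10 - 2)) + 218358) + 172479 = √((-8 + 3*8) + 218358) + 172479 = √((-8 + 24) + 218358) + 172479 = √(16 + 218358) + 172479 = √218374 + 172479 = 172479 + √218374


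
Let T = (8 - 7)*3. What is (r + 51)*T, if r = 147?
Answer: 594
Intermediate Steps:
T = 3 (T = 1*3 = 3)
(r + 51)*T = (147 + 51)*3 = 198*3 = 594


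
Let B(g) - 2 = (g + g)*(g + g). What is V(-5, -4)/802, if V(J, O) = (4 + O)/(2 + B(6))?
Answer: 0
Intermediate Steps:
B(g) = 2 + 4*g² (B(g) = 2 + (g + g)*(g + g) = 2 + (2*g)*(2*g) = 2 + 4*g²)
V(J, O) = 1/37 + O/148 (V(J, O) = (4 + O)/(2 + (2 + 4*6²)) = (4 + O)/(2 + (2 + 4*36)) = (4 + O)/(2 + (2 + 144)) = (4 + O)/(2 + 146) = (4 + O)/148 = (4 + O)*(1/148) = 1/37 + O/148)
V(-5, -4)/802 = (1/37 + (1/148)*(-4))/802 = (1/37 - 1/37)/802 = (1/802)*0 = 0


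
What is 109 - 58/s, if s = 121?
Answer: 13131/121 ≈ 108.52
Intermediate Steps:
109 - 58/s = 109 - 58/121 = 13131/121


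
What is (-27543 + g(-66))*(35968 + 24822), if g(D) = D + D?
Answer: -1682363250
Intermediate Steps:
g(D) = 2*D
(-27543 + g(-66))*(35968 + 24822) = (-27543 + 2*(-66))*(35968 + 24822) = (-27543 - 132)*60790 = -27675*60790 = -1682363250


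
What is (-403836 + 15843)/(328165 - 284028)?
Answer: -387993/44137 ≈ -8.7906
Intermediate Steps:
(-403836 + 15843)/(328165 - 284028) = -387993/44137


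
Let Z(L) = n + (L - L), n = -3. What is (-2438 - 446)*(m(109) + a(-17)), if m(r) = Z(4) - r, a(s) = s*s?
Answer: -510468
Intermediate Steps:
a(s) = s**2
Z(L) = -3 (Z(L) = -3 + (L - L) = -3 + 0 = -3)
m(r) = -3 - r
(-2438 - 446)*(m(109) + a(-17)) = (-2438 - 446)*((-3 - 1*109) + (-17)**2) = -2884*((-3 - 109) + 289) = -2884*(-112 + 289) = -2884*177 = -510468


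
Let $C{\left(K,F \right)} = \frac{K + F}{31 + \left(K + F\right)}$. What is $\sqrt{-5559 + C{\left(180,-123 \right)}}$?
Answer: $\frac{i \sqrt{10760970}}{44} \approx 74.554 i$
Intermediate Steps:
$C{\left(K,F \right)} = \frac{F + K}{31 + F + K}$ ($C{\left(K,F \right)} = \frac{F + K}{31 + \left(F + K\right)} = \frac{F + K}{31 + F + K}$)
$\sqrt{-5559 + C{\left(180,-123 \right)}} = \sqrt{-5559 + \frac{-123 + 180}{31 - 123 + 180}} = \sqrt{-5559 + \frac{1}{88} \cdot 57} = \sqrt{-5559 + \frac{57}{88}} = \sqrt{- \frac{489135}{88}} = \frac{i \sqrt{10760970}}{44}$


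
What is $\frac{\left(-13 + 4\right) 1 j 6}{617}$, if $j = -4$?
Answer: $\frac{216}{617} \approx 0.35008$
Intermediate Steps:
$\frac{\left(-13 + 4\right) 1 j 6}{617} = \frac{\left(-13 + 4\right) 1 \left(-4\right) 6}{617} = - 9 \left(\left(-4\right) 6\right) \frac{1}{617} = \left(-9\right) \left(-24\right) \frac{1}{617} = 216 \cdot \frac{1}{617} = \frac{216}{617}$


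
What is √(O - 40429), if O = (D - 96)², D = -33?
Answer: 2*I*√5947 ≈ 154.23*I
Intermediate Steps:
O = 16641 (O = (-33 - 96)² = (-129)² = 16641)
√(O - 40429) = √(16641 - 40429) = √(-23788) = 2*I*√5947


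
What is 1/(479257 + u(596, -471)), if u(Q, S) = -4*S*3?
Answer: 1/484909 ≈ 2.0622e-6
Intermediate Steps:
u(Q, S) = -12*S
1/(479257 + u(596, -471)) = 1/(479257 - 12*(-471)) = 1/(479257 + 5652) = 1/484909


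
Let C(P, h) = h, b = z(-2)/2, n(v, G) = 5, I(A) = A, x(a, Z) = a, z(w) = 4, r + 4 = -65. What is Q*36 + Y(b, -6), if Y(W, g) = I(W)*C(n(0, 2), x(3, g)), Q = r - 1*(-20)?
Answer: -1758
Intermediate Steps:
r = -69 (r = -4 - 65 = -69)
b = 2 (b = 4/2 = 4*(1/2) = 2)
Q = -49 (Q = -69 - 1*(-20) = -69 + 20 = -49)
Y(W, g) = 3*W (Y(W, g) = W*3 = 3*W)
Q*36 + Y(b, -6) = -49*36 + 3*2 = -1764 + 6 = -1758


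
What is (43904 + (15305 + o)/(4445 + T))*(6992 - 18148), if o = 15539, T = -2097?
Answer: -287594529004/587 ≈ -4.8994e+8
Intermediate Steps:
(43904 + (15305 + o)/(4445 + T))*(6992 - 18148) = (43904 + (15305 + 15539)/(4445 - 2097))*(6992 - 18148) = (43904 + 30844/2348)*(-11156) = (43904 + 30844*(1/2348))*(-11156) = (43904 + 7711/587)*(-11156) = (25779359/587)*(-11156) = -287594529004/587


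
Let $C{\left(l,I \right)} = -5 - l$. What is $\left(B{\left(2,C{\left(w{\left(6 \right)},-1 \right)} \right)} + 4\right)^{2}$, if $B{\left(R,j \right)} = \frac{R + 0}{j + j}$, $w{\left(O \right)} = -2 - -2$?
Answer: $\frac{361}{25} \approx 14.44$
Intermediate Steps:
$w{\left(O \right)} = 0$ ($w{\left(O \right)} = -2 + 2 = 0$)
$B{\left(R,j \right)} = \frac{R}{2 j}$
$\left(B{\left(2,C{\left(w{\left(6 \right)},-1 \right)} \right)} + 4\right)^{2} = \left(\frac{1}{2} \cdot 2 \frac{1}{-5 - 0} + 4\right)^{2} = \left(\frac{1}{2} \cdot 2 \frac{1}{-5 + 0} + 4\right)^{2} = \left(\frac{1}{2} \cdot 2 \frac{1}{-5} + 4\right)^{2} = \left(\frac{1}{2} \cdot 2 \left(- \frac{1}{5}\right) + 4\right)^{2} = \left(- \frac{1}{5} + 4\right)^{2} = \left(\frac{19}{5}\right)^{2} = \frac{361}{25}$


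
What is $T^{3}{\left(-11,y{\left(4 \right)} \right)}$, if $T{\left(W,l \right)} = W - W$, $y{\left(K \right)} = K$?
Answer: $0$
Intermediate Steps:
$T{\left(W,l \right)} = 0$
$T^{3}{\left(-11,y{\left(4 \right)} \right)} = 0^{3} = 0$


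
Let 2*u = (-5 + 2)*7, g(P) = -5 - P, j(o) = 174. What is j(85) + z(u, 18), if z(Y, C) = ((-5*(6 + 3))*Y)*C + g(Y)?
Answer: 17369/2 ≈ 8684.5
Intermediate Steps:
u = -21/2 (u = ((-5 + 2)*7)/2 = (-3*7)/2 = (1/2)*(-21) = -21/2 ≈ -10.500)
z(Y, C) = -5 - Y - 45*C*Y (z(Y, C) = ((-5*(6 + 3))*Y)*C + (-5 - Y) = ((-5*9)*Y)*C + (-5 - Y) = (-45*Y)*C + (-5 - Y) = -45*C*Y + (-5 - Y) = -5 - Y - 45*C*Y)
j(85) + z(u, 18) = 174 + (-5 - 1*(-21/2) - 45*18*(-21/2)) = 174 + (-5 + 21/2 + 8505) = 174 + 17021/2 = 17369/2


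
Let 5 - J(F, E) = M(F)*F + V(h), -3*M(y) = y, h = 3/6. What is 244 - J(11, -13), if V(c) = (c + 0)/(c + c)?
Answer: 1195/6 ≈ 199.17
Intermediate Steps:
h = ½ (h = 3*(⅙) = ½ ≈ 0.50000)
M(y) = -y/3
V(c) = ½ (V(c) = c/((2*c)) = c*(1/(2*c)) = ½)
J(F, E) = 9/2 + F²/3 (J(F, E) = 5 - ((-F/3)*F + ½) = 5 - (-F²/3 + ½) = 5 - (½ - F²/3) = 5 + (-½ + F²/3) = 9/2 + F²/3)
244 - J(11, -13) = 244 - (9/2 + (⅓)*11²) = 244 - (9/2 + (⅓)*121) = 244 - (9/2 + 121/3) = 244 - 1*269/6 = 244 - 269/6 = 1195/6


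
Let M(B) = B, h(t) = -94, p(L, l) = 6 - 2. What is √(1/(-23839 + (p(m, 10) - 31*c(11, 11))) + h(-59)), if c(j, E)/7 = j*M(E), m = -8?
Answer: I*√58966411427/25046 ≈ 9.6954*I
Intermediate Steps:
p(L, l) = 4
c(j, E) = 7*E*j (c(j, E) = 7*(j*E) = 7*(E*j) = 7*E*j)
√(1/(-23839 + (p(m, 10) - 31*c(11, 11))) + h(-59)) = √(1/(-23839 + (4 - 217*11*11)) - 94) = √(1/(-23839 + (4 - 31*847)) - 94) = √(1/(-23839 + (4 - 26257)) - 94) = √(1/(-23839 - 26253) - 94) = √(1/(-50092) - 94) = √(-1/50092 - 94) = √(-4708649/50092) = I*√58966411427/25046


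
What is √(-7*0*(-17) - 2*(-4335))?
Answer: 17*√30 ≈ 93.113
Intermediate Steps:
√(-7*0*(-17) - 2*(-4335)) = √(0*(-17) + 8670) = √(0 + 8670) = √8670 = 17*√30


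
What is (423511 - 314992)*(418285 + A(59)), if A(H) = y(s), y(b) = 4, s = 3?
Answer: 45392303991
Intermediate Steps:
A(H) = 4
(423511 - 314992)*(418285 + A(59)) = (423511 - 314992)*(418285 + 4) = 108519*418289 = 45392303991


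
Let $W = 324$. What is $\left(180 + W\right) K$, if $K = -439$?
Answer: $-221256$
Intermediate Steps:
$\left(180 + W\right) K = \left(180 + 324\right) \left(-439\right) = 504 \left(-439\right) = -221256$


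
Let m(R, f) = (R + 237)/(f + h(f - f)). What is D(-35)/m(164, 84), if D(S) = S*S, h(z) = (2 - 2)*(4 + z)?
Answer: 102900/401 ≈ 256.61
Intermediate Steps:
h(z) = 0 (h(z) = 0*(4 + z) = 0)
m(R, f) = (237 + R)/f (m(R, f) = (R + 237)/(f + 0) = (237 + R)/f)
D(S) = S²
D(-35)/m(164, 84) = (-35)²/(((237 + 164)/84)) = 1225/(((1/84)*401)) = 1225/(401/84) = 1225*(84/401) = 102900/401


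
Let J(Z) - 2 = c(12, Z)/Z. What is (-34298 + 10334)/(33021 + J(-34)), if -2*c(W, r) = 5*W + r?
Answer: -271592/374265 ≈ -0.72567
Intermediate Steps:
c(W, r) = -5*W/2 - r/2 (c(W, r) = -(5*W + r)/2 = -(r + 5*W)/2 = -5*W/2 - r/2)
J(Z) = 2 + (-30 - Z/2)/Z (J(Z) = 2 + (-5/2*12 - Z/2)/Z = 2 + (-30 - Z/2)/Z)
(-34298 + 10334)/(33021 + J(-34)) = (-34298 + 10334)/(33021 + (3/2 - 30/(-34))) = -23964/(33021 + (3/2 - 30*(-1/34))) = -23964/(33021 + (3/2 + 15/17)) = -23964/(33021 + 81/34) = -23964/1122795/34 = -23964*34/1122795 = -271592/374265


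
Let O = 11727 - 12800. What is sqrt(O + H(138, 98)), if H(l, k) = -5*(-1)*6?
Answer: I*sqrt(1043) ≈ 32.296*I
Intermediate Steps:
H(l, k) = 30 (H(l, k) = 5*6 = 30)
O = -1073
sqrt(O + H(138, 98)) = sqrt(-1073 + 30) = sqrt(-1043) = I*sqrt(1043)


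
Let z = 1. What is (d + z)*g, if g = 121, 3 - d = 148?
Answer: -17424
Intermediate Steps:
d = -145 (d = 3 - 1*148 = 3 - 148 = -145)
(d + z)*g = (-145 + 1)*121 = -144*121 = -17424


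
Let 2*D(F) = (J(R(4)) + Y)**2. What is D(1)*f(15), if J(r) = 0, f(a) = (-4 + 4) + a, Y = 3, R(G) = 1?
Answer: 135/2 ≈ 67.500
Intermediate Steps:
f(a) = a (f(a) = 0 + a = a)
D(F) = 9/2 (D(F) = (0 + 3)**2/2 = (1/2)*3**2 = (1/2)*9 = 9/2)
D(1)*f(15) = (9/2)*15 = 135/2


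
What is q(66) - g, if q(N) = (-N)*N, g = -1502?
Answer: -2854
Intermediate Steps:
q(N) = -N²
q(66) - g = -1*66² - 1*(-1502) = -1*4356 + 1502 = -4356 + 1502 = -2854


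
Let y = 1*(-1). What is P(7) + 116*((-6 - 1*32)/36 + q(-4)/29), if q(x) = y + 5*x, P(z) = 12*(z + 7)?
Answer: -346/9 ≈ -38.444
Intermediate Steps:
y = -1
P(z) = 84 + 12*z (P(z) = 12*(7 + z) = 84 + 12*z)
q(x) = -1 + 5*x
P(7) + 116*((-6 - 1*32)/36 + q(-4)/29) = (84 + 12*7) + 116*((-6 - 1*32)/36 + (-1 + 5*(-4))/29) = (84 + 84) + 116*((-6 - 32)*(1/36) + (-1 - 20)*(1/29)) = 168 + 116*(-38*1/36 - 21*1/29) = 168 + 116*(-19/18 - 21/29) = 168 + 116*(-929/522) = 168 - 1858/9 = -346/9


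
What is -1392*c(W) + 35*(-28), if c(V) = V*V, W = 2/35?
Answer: -1206068/1225 ≈ -984.54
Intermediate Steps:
W = 2/35 (W = 2*(1/35) = 2/35 ≈ 0.057143)
c(V) = V**2
-1392*c(W) + 35*(-28) = -1392*(2/35)**2 + 35*(-28) = -1392*4/1225 - 980 = -5568/1225 - 980 = -1206068/1225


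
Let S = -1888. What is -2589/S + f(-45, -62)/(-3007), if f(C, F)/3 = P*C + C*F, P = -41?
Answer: -18467517/5677216 ≈ -3.2529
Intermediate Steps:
f(C, F) = -123*C + 3*C*F (f(C, F) = 3*(-41*C + C*F) = -123*C + 3*C*F)
-2589/S + f(-45, -62)/(-3007) = -2589/(-1888) + (3*(-45)*(-41 - 62))/(-3007) = -2589*(-1/1888) + (3*(-45)*(-103))*(-1/3007) = 2589/1888 + 13905*(-1/3007) = 2589/1888 - 13905/3007 = -18467517/5677216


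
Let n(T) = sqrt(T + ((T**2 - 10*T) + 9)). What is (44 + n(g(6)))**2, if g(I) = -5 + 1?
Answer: (44 + sqrt(61))**2 ≈ 2684.3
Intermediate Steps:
g(I) = -4
n(T) = sqrt(9 + T**2 - 9*T) (n(T) = sqrt(T + (9 + T**2 - 10*T)) = sqrt(9 + T**2 - 9*T))
(44 + n(g(6)))**2 = (44 + sqrt(9 + (-4)**2 - 9*(-4)))**2 = (44 + sqrt(9 + 16 + 36))**2 = (44 + sqrt(61))**2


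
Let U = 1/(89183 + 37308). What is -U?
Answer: -1/126491 ≈ -7.9057e-6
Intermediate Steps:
U = 1/126491 ≈ 7.9057e-6
-U = -1*1/126491 = -1/126491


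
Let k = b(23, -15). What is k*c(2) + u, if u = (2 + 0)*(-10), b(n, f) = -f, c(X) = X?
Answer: 10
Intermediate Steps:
k = 15 (k = -1*(-15) = 15)
u = -20 (u = 2*(-10) = -20)
k*c(2) + u = 15*2 - 20 = 30 - 20 = 10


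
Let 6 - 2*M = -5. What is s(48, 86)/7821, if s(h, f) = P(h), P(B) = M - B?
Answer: -85/15642 ≈ -0.0054341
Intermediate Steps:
M = 11/2 (M = 3 - ½*(-5) = 3 + 5/2 = 11/2 ≈ 5.5000)
P(B) = 11/2 - B
s(h, f) = 11/2 - h
s(48, 86)/7821 = (11/2 - 1*48)/7821 = (11/2 - 48)*(1/7821) = -85/2*1/7821 = -85/15642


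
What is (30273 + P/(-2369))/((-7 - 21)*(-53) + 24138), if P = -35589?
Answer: 35876163/30349259 ≈ 1.1821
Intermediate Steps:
(30273 + P/(-2369))/((-7 - 21)*(-53) + 24138) = (30273 - 35589/(-2369))/((-7 - 21)*(-53) + 24138) = (30273 - 35589*(-1/2369))/(-28*(-53) + 24138) = (30273 + 35589/2369)/(1484 + 24138) = (71752326/2369)/25622 = (71752326/2369)*(1/25622) = 35876163/30349259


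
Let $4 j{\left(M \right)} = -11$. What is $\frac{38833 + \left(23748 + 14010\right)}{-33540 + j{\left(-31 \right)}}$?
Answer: $- \frac{306364}{134171} \approx -2.2834$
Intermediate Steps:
$j{\left(M \right)} = - \frac{11}{4}$ ($j{\left(M \right)} = \frac{1}{4} \left(-11\right) = - \frac{11}{4}$)
$\frac{38833 + \left(23748 + 14010\right)}{-33540 + j{\left(-31 \right)}} = \frac{38833 + \left(23748 + 14010\right)}{-33540 - \frac{11}{4}} = \frac{38833 + 37758}{- \frac{134171}{4}} = 76591 \left(- \frac{4}{134171}\right) = - \frac{306364}{134171}$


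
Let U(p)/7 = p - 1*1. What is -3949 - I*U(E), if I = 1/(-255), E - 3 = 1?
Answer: -335658/85 ≈ -3948.9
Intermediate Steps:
E = 4 (E = 3 + 1 = 4)
U(p) = -7 + 7*p (U(p) = 7*(p - 1*1) = 7*(p - 1) = 7*(-1 + p) = -7 + 7*p)
I = -1/255 ≈ -0.0039216
-3949 - I*U(E) = -3949 - (-1)*(-7 + 7*4)/255 = -3949 - (-1)*(-7 + 28)/255 = -3949 - (-1)*21/255 = -3949 - 1*(-7/85) = -3949 + 7/85 = -335658/85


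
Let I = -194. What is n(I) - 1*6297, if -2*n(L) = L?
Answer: -6200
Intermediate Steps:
n(L) = -L/2
n(I) - 1*6297 = -1/2*(-194) - 1*6297 = 97 - 6297 = -6200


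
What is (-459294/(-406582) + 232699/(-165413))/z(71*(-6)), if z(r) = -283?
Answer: 847183018/865130335799 ≈ 0.00097925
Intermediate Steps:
(-459294/(-406582) + 232699/(-165413))/z(71*(-6)) = (-459294/(-406582) + 232699/(-165413))/(-283) = (-459294*(-1/406582) + 232699*(-1/165413))*(-1/283) = (20877/18481 - 232699/165413)*(-1/283) = -847183018/3056997653*(-1/283) = 847183018/865130335799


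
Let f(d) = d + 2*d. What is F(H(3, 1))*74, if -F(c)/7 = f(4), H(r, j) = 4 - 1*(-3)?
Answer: -6216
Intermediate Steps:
H(r, j) = 7 (H(r, j) = 4 + 3 = 7)
f(d) = 3*d
F(c) = -84 (F(c) = -21*4 = -7*12 = -84)
F(H(3, 1))*74 = -84*74 = -6216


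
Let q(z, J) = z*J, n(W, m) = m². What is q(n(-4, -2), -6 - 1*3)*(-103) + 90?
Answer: 3798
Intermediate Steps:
q(z, J) = J*z
q(n(-4, -2), -6 - 1*3)*(-103) + 90 = ((-6 - 1*3)*(-2)²)*(-103) + 90 = ((-6 - 3)*4)*(-103) + 90 = -9*4*(-103) + 90 = -36*(-103) + 90 = 3708 + 90 = 3798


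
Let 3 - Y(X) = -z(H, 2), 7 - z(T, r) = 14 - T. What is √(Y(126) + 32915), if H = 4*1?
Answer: √32915 ≈ 181.42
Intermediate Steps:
H = 4
z(T, r) = -7 + T (z(T, r) = 7 - (14 - T) = 7 + (-14 + T) = -7 + T)
Y(X) = 0 (Y(X) = 3 - (-1)*(-7 + 4) = 3 - (-1)*(-3) = 3 - 1*3 = 3 - 3 = 0)
√(Y(126) + 32915) = √(0 + 32915) = √32915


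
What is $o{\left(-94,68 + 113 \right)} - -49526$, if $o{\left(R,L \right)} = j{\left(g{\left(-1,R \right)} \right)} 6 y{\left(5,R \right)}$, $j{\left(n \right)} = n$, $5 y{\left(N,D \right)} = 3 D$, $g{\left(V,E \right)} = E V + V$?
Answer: $\frac{90274}{5} \approx 18055.0$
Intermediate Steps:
$g{\left(V,E \right)} = V + E V$
$y{\left(N,D \right)} = \frac{3 D}{5}$
$o{\left(R,L \right)} = \frac{3 R \left(-6 - 6 R\right)}{5}$ ($o{\left(R,L \right)} = - (1 + R) 6 \frac{3 R}{5} = \left(-1 - R\right) 6 \frac{3 R}{5} = \left(-6 - 6 R\right) \frac{3 R}{5} = \frac{3 R \left(-6 - 6 R\right)}{5}$)
$o{\left(-94,68 + 113 \right)} - -49526 = \left(- \frac{18}{5}\right) \left(-94\right) \left(1 - 94\right) - -49526 = \left(- \frac{18}{5}\right) \left(-94\right) \left(-93\right) + 49526 = - \frac{157356}{5} + 49526 = \frac{90274}{5}$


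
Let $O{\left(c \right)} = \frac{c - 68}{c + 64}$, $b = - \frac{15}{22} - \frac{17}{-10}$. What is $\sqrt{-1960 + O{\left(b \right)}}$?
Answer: $\frac{i \sqrt{174147326}}{298} \approx 44.284 i$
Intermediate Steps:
$b = \frac{56}{55}$ ($b = \left(-15\right) \frac{1}{22} - - \frac{17}{10} = - \frac{15}{22} + \frac{17}{10} = \frac{56}{55} \approx 1.0182$)
$O{\left(c \right)} = \frac{-68 + c}{64 + c}$
$\sqrt{-1960 + O{\left(b \right)}} = \sqrt{-1960 + \frac{-68 + \frac{56}{55}}{64 + \frac{56}{55}}} = \sqrt{-1960 + \frac{1}{\frac{3576}{55}} \left(- \frac{3684}{55}\right)} = \sqrt{-1960 + \frac{55}{3576} \left(- \frac{3684}{55}\right)} = \sqrt{-1960 - \frac{307}{298}} = \sqrt{- \frac{584387}{298}} = \frac{i \sqrt{174147326}}{298}$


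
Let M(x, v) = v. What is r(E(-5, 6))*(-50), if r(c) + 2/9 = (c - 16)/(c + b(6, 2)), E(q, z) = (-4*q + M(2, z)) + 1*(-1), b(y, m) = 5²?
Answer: 19/9 ≈ 2.1111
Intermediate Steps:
b(y, m) = 25
E(q, z) = -1 + z - 4*q (E(q, z) = (-4*q + z) + 1*(-1) = (z - 4*q) - 1 = -1 + z - 4*q)
r(c) = -2/9 + (-16 + c)/(25 + c) (r(c) = -2/9 + (c - 16)/(c + 25) = -2/9 + (-16 + c)/(25 + c))
r(E(-5, 6))*(-50) = ((-194 + 7*(-1 + 6 - 4*(-5)))/(9*(25 + (-1 + 6 - 4*(-5)))))*(-50) = ((-194 + 7*(-1 + 6 + 20))/(9*(25 + (-1 + 6 + 20))))*(-50) = ((-194 + 7*25)/(9*(25 + 25)))*(-50) = ((⅑)*(-194 + 175)/50)*(-50) = ((⅑)*(1/50)*(-19))*(-50) = -19/450*(-50) = 19/9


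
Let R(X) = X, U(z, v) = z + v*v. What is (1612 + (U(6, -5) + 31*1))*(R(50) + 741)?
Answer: 1324134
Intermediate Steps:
U(z, v) = z + v²
(1612 + (U(6, -5) + 31*1))*(R(50) + 741) = (1612 + ((6 + (-5)²) + 31*1))*(50 + 741) = (1612 + ((6 + 25) + 31))*791 = (1612 + (31 + 31))*791 = (1612 + 62)*791 = 1674*791 = 1324134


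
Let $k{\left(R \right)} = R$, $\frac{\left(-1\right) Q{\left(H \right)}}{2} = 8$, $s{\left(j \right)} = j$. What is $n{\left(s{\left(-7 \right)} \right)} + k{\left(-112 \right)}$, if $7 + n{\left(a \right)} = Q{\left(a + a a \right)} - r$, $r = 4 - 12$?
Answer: $-127$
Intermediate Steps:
$Q{\left(H \right)} = -16$ ($Q{\left(H \right)} = \left(-2\right) 8 = -16$)
$r = -8$ ($r = 4 - 12 = -8$)
$n{\left(a \right)} = -15$ ($n{\left(a \right)} = -7 - 8 = -15$)
$n{\left(s{\left(-7 \right)} \right)} + k{\left(-112 \right)} = -15 - 112 = -127$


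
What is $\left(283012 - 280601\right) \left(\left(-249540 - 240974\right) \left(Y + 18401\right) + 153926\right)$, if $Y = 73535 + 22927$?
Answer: $-135839972886616$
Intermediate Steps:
$Y = 96462$
$\left(283012 - 280601\right) \left(\left(-249540 - 240974\right) \left(Y + 18401\right) + 153926\right) = \left(283012 - 280601\right) \left(\left(-249540 - 240974\right) \left(96462 + 18401\right) + 153926\right) = 2411 \left(\left(-490514\right) 114863 + 153926\right) = 2411 \left(-56341909582 + 153926\right) = 2411 \left(-56341755656\right) = -135839972886616$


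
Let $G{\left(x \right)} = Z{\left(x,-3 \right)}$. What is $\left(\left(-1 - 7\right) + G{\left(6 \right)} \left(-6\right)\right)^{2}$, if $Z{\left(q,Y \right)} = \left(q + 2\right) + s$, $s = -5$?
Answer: $676$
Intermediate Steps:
$Z{\left(q,Y \right)} = -3 + q$ ($Z{\left(q,Y \right)} = \left(q + 2\right) - 5 = \left(2 + q\right) - 5 = -3 + q$)
$G{\left(x \right)} = -3 + x$
$\left(\left(-1 - 7\right) + G{\left(6 \right)} \left(-6\right)\right)^{2} = \left(\left(-1 - 7\right) + \left(-3 + 6\right) \left(-6\right)\right)^{2} = \left(-8 + 3 \left(-6\right)\right)^{2} = \left(-8 - 18\right)^{2} = \left(-26\right)^{2} = 676$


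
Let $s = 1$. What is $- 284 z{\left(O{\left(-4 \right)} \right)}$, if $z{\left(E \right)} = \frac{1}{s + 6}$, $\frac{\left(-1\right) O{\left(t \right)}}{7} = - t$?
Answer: $- \frac{284}{7} \approx -40.571$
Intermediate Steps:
$O{\left(t \right)} = 7 t$ ($O{\left(t \right)} = - 7 \left(- t\right) = 7 t$)
$z{\left(E \right)} = \frac{1}{7}$ ($z{\left(E \right)} = \frac{1}{1 + 6} = \frac{1}{7}$)
$- 284 z{\left(O{\left(-4 \right)} \right)} = \left(-284\right) \frac{1}{7} = - \frac{284}{7}$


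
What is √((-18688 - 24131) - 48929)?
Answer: 2*I*√22937 ≈ 302.9*I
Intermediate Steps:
√((-18688 - 24131) - 48929) = √(-42819 - 48929) = √(-91748) = 2*I*√22937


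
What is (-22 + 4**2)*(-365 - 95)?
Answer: 2760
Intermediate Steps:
(-22 + 4**2)*(-365 - 95) = (-22 + 16)*(-460) = -6*(-460) = 2760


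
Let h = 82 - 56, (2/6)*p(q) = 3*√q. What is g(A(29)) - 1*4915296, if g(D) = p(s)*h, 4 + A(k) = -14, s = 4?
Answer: -4914828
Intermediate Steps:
A(k) = -18 (A(k) = -4 - 14 = -18)
p(q) = 9*√q (p(q) = 3*(3*√q) = 9*√q)
h = 26
g(D) = 468 (g(D) = (9*√4)*26 = (9*2)*26 = 18*26 = 468)
g(A(29)) - 1*4915296 = 468 - 1*4915296 = 468 - 4915296 = -4914828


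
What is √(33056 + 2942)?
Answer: √35998 ≈ 189.73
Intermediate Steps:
√(33056 + 2942) = √35998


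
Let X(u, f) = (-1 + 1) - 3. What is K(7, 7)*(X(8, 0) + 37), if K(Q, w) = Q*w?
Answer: 1666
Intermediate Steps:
X(u, f) = -3 (X(u, f) = 0 - 3 = -3)
K(7, 7)*(X(8, 0) + 37) = (7*7)*(-3 + 37) = 49*34 = 1666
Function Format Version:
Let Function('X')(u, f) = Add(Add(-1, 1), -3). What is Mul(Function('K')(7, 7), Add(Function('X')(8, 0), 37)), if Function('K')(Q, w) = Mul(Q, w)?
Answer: 1666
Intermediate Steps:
Function('X')(u, f) = -3 (Function('X')(u, f) = Add(0, -3) = -3)
Mul(Function('K')(7, 7), Add(Function('X')(8, 0), 37)) = Mul(Mul(7, 7), Add(-3, 37)) = Mul(49, 34) = 1666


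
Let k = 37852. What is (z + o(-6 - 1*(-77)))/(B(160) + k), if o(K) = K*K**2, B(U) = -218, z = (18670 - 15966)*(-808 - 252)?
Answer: -2508329/37634 ≈ -66.651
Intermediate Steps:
z = -2866240 (z = 2704*(-1060) = -2866240)
o(K) = K**3
(z + o(-6 - 1*(-77)))/(B(160) + k) = (-2866240 + (-6 - 1*(-77))**3)/(-218 + 37852) = (-2866240 + (-6 + 77)**3)/37634 = (-2866240 + 71**3)*(1/37634) = (-2866240 + 357911)*(1/37634) = -2508329*1/37634 = -2508329/37634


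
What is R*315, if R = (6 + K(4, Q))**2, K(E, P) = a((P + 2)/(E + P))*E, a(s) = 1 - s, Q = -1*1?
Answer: 23660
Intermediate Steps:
Q = -1
K(E, P) = E*(1 - (2 + P)/(E + P)) (K(E, P) = (1 - (P + 2)/(E + P))*E = (1 - (2 + P)/(E + P))*E = E*(1 - (2 + P)/(E + P)))
R = 676/9 (R = (6 + 4*(-2 + 4)/(4 - 1))**2 = (6 + 4*2/3)**2 = (6 + 4*(1/3)*2)**2 = (6 + 8/3)**2 = (26/3)**2 = 676/9 ≈ 75.111)
R*315 = (676/9)*315 = 23660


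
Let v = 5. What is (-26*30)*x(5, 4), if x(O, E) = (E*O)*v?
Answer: -78000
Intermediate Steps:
x(O, E) = 5*E*O (x(O, E) = (E*O)*5 = 5*E*O)
(-26*30)*x(5, 4) = (-26*30)*(5*4*5) = -780*100 = -78000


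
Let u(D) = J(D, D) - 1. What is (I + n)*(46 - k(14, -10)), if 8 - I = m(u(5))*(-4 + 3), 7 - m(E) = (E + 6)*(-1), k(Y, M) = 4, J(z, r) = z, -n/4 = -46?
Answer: 8778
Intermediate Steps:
n = 184 (n = -4*(-46) = 184)
u(D) = -1 + D (u(D) = D - 1 = -1 + D)
m(E) = 13 + E (m(E) = 7 - (E + 6)*(-1) = 7 - (6 + E)*(-1) = 7 - (-6 - E) = 7 + (6 + E) = 13 + E)
I = 25 (I = 8 - (13 + (-1 + 5))*(-4 + 3) = 8 - (13 + 4)*(-1) = 8 - 17*(-1) = 8 - 1*(-17) = 8 + 17 = 25)
(I + n)*(46 - k(14, -10)) = (25 + 184)*(46 - 1*4) = 209*(46 - 4) = 209*42 = 8778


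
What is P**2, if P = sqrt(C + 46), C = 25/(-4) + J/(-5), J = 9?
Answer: 759/20 ≈ 37.950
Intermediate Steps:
C = -161/20 (C = 25/(-4) + 9/(-5) = 25*(-1/4) + 9*(-1/5) = -25/4 - 9/5 = -161/20 ≈ -8.0500)
P = sqrt(3795)/10 (P = sqrt(-161/20 + 46) = sqrt(759/20) = sqrt(3795)/10 ≈ 6.1604)
P**2 = (sqrt(3795)/10)**2 = 759/20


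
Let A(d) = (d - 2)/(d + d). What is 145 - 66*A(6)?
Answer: 123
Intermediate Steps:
A(d) = (-2 + d)/(2*d) (A(d) = (-2 + d)/((2*d)) = (-2 + d)*(1/(2*d)) = (-2 + d)/(2*d))
145 - 66*A(6) = 145 - 33*(-2 + 6)/6 = 145 - 33*4/6 = 145 - 66*⅓ = 145 - 22 = 123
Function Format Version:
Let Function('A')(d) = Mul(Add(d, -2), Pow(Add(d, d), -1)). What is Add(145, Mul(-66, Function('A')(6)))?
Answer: 123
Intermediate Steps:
Function('A')(d) = Mul(Rational(1, 2), Pow(d, -1), Add(-2, d)) (Function('A')(d) = Mul(Add(-2, d), Pow(Mul(2, d), -1)) = Mul(Add(-2, d), Mul(Rational(1, 2), Pow(d, -1))) = Mul(Rational(1, 2), Pow(d, -1), Add(-2, d)))
Add(145, Mul(-66, Function('A')(6))) = Add(145, Mul(-66, Mul(Rational(1, 2), Pow(6, -1), Add(-2, 6)))) = Add(145, Mul(-66, Mul(Rational(1, 2), Rational(1, 6), 4))) = Add(145, Mul(-66, Rational(1, 3))) = Add(145, -22) = 123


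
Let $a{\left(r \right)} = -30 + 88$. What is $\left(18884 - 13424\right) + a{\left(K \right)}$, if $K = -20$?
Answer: $5518$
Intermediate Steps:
$a{\left(r \right)} = 58$
$\left(18884 - 13424\right) + a{\left(K \right)} = \left(18884 - 13424\right) + 58 = 5460 + 58 = 5518$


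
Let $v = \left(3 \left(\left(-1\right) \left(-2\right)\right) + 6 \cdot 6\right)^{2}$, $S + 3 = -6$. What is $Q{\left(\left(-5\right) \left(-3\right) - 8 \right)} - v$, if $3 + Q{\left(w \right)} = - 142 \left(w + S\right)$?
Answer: $-1483$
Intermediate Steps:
$S = -9$ ($S = -3 - 6 = -9$)
$Q{\left(w \right)} = 1275 - 142 w$ ($Q{\left(w \right)} = -3 - 142 \left(w - 9\right) = -3 - 142 \left(-9 + w\right) = -3 - \left(-1278 + 142 w\right) = 1275 - 142 w$)
$v = 1764$ ($v = \left(3 \cdot 2 + 36\right)^{2} = \left(6 + 36\right)^{2} = 42^{2} = 1764$)
$Q{\left(\left(-5\right) \left(-3\right) - 8 \right)} - v = \left(1275 - 142 \left(\left(-5\right) \left(-3\right) - 8\right)\right) - 1764 = \left(1275 - 142 \left(15 - 8\right)\right) - 1764 = \left(1275 - 994\right) - 1764 = 281 - 1764 = -1483$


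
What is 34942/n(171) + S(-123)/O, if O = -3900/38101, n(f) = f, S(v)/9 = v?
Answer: 2449559599/222300 ≈ 11019.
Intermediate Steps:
S(v) = 9*v
O = -3900/38101 (O = -3900*1/38101 = -3900/38101 ≈ -0.10236)
34942/n(171) + S(-123)/O = 34942/171 + (9*(-123))/(-3900/38101) = 34942*(1/171) - 1107*(-38101/3900) = 34942/171 + 14059269/1300 = 2449559599/222300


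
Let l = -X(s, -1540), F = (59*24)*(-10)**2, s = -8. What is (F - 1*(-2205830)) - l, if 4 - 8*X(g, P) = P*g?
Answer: 4691781/2 ≈ 2.3459e+6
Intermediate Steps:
X(g, P) = 1/2 - P*g/8
F = 141600 (F = 1416*100 = 141600)
l = 3079/2 (l = -(1/2 - 1/8*(-1540)*(-8)) = -(1/2 - 1540) = -1*(-3079/2) = 3079/2 ≈ 1539.5)
(F - 1*(-2205830)) - l = (141600 - 1*(-2205830)) - 1*3079/2 = (141600 + 2205830) - 3079/2 = 2347430 - 3079/2 = 4691781/2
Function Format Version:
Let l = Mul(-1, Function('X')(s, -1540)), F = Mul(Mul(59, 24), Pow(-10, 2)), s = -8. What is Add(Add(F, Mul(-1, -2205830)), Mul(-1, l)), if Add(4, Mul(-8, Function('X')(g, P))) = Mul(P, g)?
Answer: Rational(4691781, 2) ≈ 2.3459e+6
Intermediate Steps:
Function('X')(g, P) = Add(Rational(1, 2), Mul(Rational(-1, 8), P, g)) (Function('X')(g, P) = Add(Rational(1, 2), Mul(Rational(-1, 8), Mul(P, g))) = Add(Rational(1, 2), Mul(Rational(-1, 8), P, g)))
F = 141600 (F = Mul(1416, 100) = 141600)
l = Rational(3079, 2) (l = Mul(-1, Add(Rational(1, 2), Mul(Rational(-1, 8), -1540, -8))) = Mul(-1, Add(Rational(1, 2), -1540)) = Mul(-1, Rational(-3079, 2)) = Rational(3079, 2) ≈ 1539.5)
Add(Add(F, Mul(-1, -2205830)), Mul(-1, l)) = Add(Add(141600, Mul(-1, -2205830)), Mul(-1, Rational(3079, 2))) = Add(Add(141600, 2205830), Rational(-3079, 2)) = Add(2347430, Rational(-3079, 2)) = Rational(4691781, 2)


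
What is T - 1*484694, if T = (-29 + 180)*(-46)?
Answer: -491640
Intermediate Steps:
T = -6946 (T = 151*(-46) = -6946)
T - 1*484694 = -6946 - 1*484694 = -6946 - 484694 = -491640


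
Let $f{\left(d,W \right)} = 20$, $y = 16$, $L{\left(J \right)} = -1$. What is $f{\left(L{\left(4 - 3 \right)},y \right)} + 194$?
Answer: $214$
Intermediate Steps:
$f{\left(L{\left(4 - 3 \right)},y \right)} + 194 = 20 + 194 = 214$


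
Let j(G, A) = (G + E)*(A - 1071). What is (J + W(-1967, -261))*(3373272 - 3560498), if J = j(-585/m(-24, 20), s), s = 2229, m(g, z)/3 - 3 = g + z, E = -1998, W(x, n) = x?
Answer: 391272571066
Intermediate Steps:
m(g, z) = 9 + 3*g + 3*z (m(g, z) = 9 + 3*(g + z) = 9 + (3*g + 3*z) = 9 + 3*g + 3*z)
j(G, A) = (-1998 + G)*(-1071 + A) (j(G, A) = (G - 1998)*(A - 1071) = (-1998 + G)*(-1071 + A))
J = -2087874 (J = 2139858 - 1998*2229 - (-626535)/(9 + 3*(-24) + 3*20) + 2229*(-585/(9 + 3*(-24) + 3*20)) = 2139858 - 4453542 - (-626535)/(9 - 72 + 60) + 2229*(-585/(9 - 72 + 60)) = 2139858 - 4453542 - (-626535)/(-3) + 2229*(-585/(-3)) = 2139858 - 4453542 - (-626535)*(-1)/3 + 2229*(-585*(-⅓)) = 2139858 - 4453542 - 1071*195 + 2229*195 = 2139858 - 4453542 - 208845 + 434655 = -2087874)
(J + W(-1967, -261))*(3373272 - 3560498) = (-2087874 - 1967)*(3373272 - 3560498) = -2089841*(-187226) = 391272571066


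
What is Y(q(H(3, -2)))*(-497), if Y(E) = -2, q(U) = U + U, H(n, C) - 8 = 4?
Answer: 994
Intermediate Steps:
H(n, C) = 12 (H(n, C) = 8 + 4 = 12)
q(U) = 2*U
Y(q(H(3, -2)))*(-497) = -2*(-497) = 994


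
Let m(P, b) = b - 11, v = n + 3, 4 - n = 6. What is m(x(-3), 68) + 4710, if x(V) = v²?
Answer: 4767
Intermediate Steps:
n = -2 (n = 4 - 1*6 = 4 - 6 = -2)
v = 1 (v = -2 + 3 = 1)
x(V) = 1 (x(V) = 1² = 1)
m(P, b) = -11 + b
m(x(-3), 68) + 4710 = (-11 + 68) + 4710 = 57 + 4710 = 4767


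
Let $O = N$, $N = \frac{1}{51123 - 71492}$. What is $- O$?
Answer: $\frac{1}{20369} \approx 4.9094 \cdot 10^{-5}$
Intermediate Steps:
$N = - \frac{1}{20369}$ ($N = \frac{1}{-20369} = - \frac{1}{20369} \approx -4.9094 \cdot 10^{-5}$)
$O = - \frac{1}{20369} \approx -4.9094 \cdot 10^{-5}$
$- O = \left(-1\right) \left(- \frac{1}{20369}\right) = \frac{1}{20369}$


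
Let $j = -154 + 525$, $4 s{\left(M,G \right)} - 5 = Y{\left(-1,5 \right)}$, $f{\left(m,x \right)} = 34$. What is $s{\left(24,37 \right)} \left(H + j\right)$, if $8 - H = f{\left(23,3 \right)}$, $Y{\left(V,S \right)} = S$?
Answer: $\frac{1725}{2} \approx 862.5$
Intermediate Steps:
$s{\left(M,G \right)} = \frac{5}{2}$ ($s{\left(M,G \right)} = \frac{5}{4} + \frac{1}{4} \cdot 5 = \frac{5}{4} + \frac{5}{4} = \frac{5}{2}$)
$H = -26$ ($H = 8 - 34 = -26$)
$j = 371$
$s{\left(24,37 \right)} \left(H + j\right) = \frac{5 \left(-26 + 371\right)}{2} = \frac{5}{2} \cdot 345 = \frac{1725}{2}$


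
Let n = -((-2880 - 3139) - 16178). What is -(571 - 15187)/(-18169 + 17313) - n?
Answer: -2376906/107 ≈ -22214.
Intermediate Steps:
n = 22197 (n = -(-6019 - 16178) = -1*(-22197) = 22197)
-(571 - 15187)/(-18169 + 17313) - n = -(571 - 15187)/(-18169 + 17313) - 1*22197 = -(-14616)/(-856) - 22197 = -(-14616)*(-1)/856 - 22197 = -1*1827/107 - 22197 = -1827/107 - 22197 = -2376906/107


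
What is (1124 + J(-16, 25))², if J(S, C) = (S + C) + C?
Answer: 1340964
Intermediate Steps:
J(S, C) = S + 2*C (J(S, C) = (C + S) + C = S + 2*C)
(1124 + J(-16, 25))² = (1124 + (-16 + 2*25))² = (1124 + (-16 + 50))² = (1124 + 34)² = 1158² = 1340964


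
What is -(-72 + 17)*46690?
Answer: 2567950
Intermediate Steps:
-(-72 + 17)*46690 = -1*(-55)*46690 = 55*46690 = 2567950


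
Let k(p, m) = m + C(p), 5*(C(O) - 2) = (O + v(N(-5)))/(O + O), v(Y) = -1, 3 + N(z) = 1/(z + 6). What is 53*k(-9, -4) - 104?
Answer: -1837/9 ≈ -204.11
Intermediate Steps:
N(z) = -3 + 1/(6 + z) (N(z) = -3 + 1/(z + 6) = -3 + 1/(6 + z))
C(O) = 2 + (-1 + O)/(10*O) (C(O) = 2 + ((O - 1)/(O + O))/5 = 2 + ((-1 + O)/((2*O)))/5 = 2 + ((-1 + O)*(1/(2*O)))/5 = 2 + ((-1 + O)/(2*O))/5 = 2 + (-1 + O)/(10*O))
k(p, m) = m + (-1 + 21*p)/(10*p)
53*k(-9, -4) - 104 = 53*(21/10 - 4 - ⅒/(-9)) - 104 = 53*(21/10 - 4 - ⅒*(-⅑)) - 104 = 53*(21/10 - 4 + 1/90) - 104 = 53*(-17/9) - 104 = -901/9 - 104 = -1837/9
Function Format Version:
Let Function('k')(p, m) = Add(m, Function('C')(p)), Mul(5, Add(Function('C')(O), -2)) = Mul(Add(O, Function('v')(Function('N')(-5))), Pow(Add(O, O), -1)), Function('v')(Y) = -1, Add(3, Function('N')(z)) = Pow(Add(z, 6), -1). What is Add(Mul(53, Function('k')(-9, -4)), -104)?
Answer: Rational(-1837, 9) ≈ -204.11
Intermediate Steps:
Function('N')(z) = Add(-3, Pow(Add(6, z), -1)) (Function('N')(z) = Add(-3, Pow(Add(z, 6), -1)) = Add(-3, Pow(Add(6, z), -1)))
Function('C')(O) = Add(2, Mul(Rational(1, 10), Pow(O, -1), Add(-1, O))) (Function('C')(O) = Add(2, Mul(Rational(1, 5), Mul(Add(O, -1), Pow(Add(O, O), -1)))) = Add(2, Mul(Rational(1, 5), Mul(Add(-1, O), Pow(Mul(2, O), -1)))) = Add(2, Mul(Rational(1, 5), Mul(Add(-1, O), Mul(Rational(1, 2), Pow(O, -1))))) = Add(2, Mul(Rational(1, 5), Mul(Rational(1, 2), Pow(O, -1), Add(-1, O)))) = Add(2, Mul(Rational(1, 10), Pow(O, -1), Add(-1, O))))
Function('k')(p, m) = Add(m, Mul(Rational(1, 10), Pow(p, -1), Add(-1, Mul(21, p))))
Add(Mul(53, Function('k')(-9, -4)), -104) = Add(Mul(53, Add(Rational(21, 10), -4, Mul(Rational(-1, 10), Pow(-9, -1)))), -104) = Add(Mul(53, Add(Rational(21, 10), -4, Mul(Rational(-1, 10), Rational(-1, 9)))), -104) = Add(Mul(53, Add(Rational(21, 10), -4, Rational(1, 90))), -104) = Add(Mul(53, Rational(-17, 9)), -104) = Add(Rational(-901, 9), -104) = Rational(-1837, 9)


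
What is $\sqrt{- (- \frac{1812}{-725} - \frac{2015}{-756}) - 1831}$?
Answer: $\frac{i \sqrt{612898724823}}{18270} \approx 42.85 i$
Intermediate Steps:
$\sqrt{- (- \frac{1812}{-725} - \frac{2015}{-756}) - 1831} = \sqrt{- (\left(-1812\right) \left(- \frac{1}{725}\right) - - \frac{2015}{756}) - 1831} = \sqrt{- (\frac{1812}{725} + \frac{2015}{756}) - 1831} = \sqrt{\left(-1\right) \frac{2830747}{548100} - 1831} = \sqrt{- \frac{2830747}{548100} - 1831} = \sqrt{- \frac{1006401847}{548100}} = \frac{i \sqrt{612898724823}}{18270}$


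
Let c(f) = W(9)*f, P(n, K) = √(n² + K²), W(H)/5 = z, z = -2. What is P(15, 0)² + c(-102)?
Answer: 1245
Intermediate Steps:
W(H) = -10 (W(H) = 5*(-2) = -10)
P(n, K) = √(K² + n²)
c(f) = -10*f
P(15, 0)² + c(-102) = (√(0² + 15²))² - 10*(-102) = (√(0 + 225))² + 1020 = (√225)² + 1020 = 15² + 1020 = 225 + 1020 = 1245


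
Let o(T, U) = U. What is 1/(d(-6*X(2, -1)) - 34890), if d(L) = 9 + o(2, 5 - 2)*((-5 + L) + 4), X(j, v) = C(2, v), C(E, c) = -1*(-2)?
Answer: -1/34920 ≈ -2.8637e-5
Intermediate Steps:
C(E, c) = 2
X(j, v) = 2
d(L) = 6 + 3*L (d(L) = 9 + (5 - 2)*((-5 + L) + 4) = 9 + 3*(-1 + L) = 9 + (-3 + 3*L) = 6 + 3*L)
1/(d(-6*X(2, -1)) - 34890) = 1/((6 + 3*(-6*2)) - 34890) = 1/((6 + 3*(-12)) - 34890) = 1/((6 - 36) - 34890) = 1/(-30 - 34890) = 1/(-34920) = -1/34920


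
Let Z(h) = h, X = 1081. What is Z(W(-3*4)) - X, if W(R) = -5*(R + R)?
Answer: -961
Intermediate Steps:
W(R) = -10*R
Z(W(-3*4)) - X = -(-30)*4 - 1*1081 = -10*(-12) - 1081 = 120 - 1081 = -961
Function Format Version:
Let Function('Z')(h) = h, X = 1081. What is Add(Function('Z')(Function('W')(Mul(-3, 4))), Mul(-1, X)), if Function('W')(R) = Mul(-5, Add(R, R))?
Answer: -961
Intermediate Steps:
Function('W')(R) = Mul(-10, R) (Function('W')(R) = Mul(-5, Mul(2, R)) = Mul(-10, R))
Add(Function('Z')(Function('W')(Mul(-3, 4))), Mul(-1, X)) = Add(Mul(-10, Mul(-3, 4)), Mul(-1, 1081)) = Add(Mul(-10, -12), -1081) = Add(120, -1081) = -961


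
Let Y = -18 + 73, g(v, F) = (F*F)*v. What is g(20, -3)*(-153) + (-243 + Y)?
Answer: -27728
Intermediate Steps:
g(v, F) = v*F² (g(v, F) = F²*v = v*F²)
Y = 55
g(20, -3)*(-153) + (-243 + Y) = (20*(-3)²)*(-153) + (-243 + 55) = (20*9)*(-153) - 188 = 180*(-153) - 188 = -27540 - 188 = -27728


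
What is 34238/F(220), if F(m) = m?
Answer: 17119/110 ≈ 155.63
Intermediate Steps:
34238/F(220) = 34238/220 = 34238*(1/220) = 17119/110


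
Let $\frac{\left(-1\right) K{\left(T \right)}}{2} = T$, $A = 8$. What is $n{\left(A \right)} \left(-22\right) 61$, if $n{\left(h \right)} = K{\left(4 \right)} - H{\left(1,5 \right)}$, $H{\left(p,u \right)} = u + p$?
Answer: $18788$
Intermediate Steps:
$H{\left(p,u \right)} = p + u$
$K{\left(T \right)} = - 2 T$
$n{\left(h \right)} = -14$ ($n{\left(h \right)} = \left(-2\right) 4 - \left(1 + 5\right) = -8 - 6 = -14$)
$n{\left(A \right)} \left(-22\right) 61 = \left(-14\right) \left(-22\right) 61 = 308 \cdot 61 = 18788$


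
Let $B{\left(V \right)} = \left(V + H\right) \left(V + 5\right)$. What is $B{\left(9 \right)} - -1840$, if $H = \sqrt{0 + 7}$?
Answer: $1966 + 14 \sqrt{7} \approx 2003.0$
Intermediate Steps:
$H = \sqrt{7} \approx 2.6458$
$B{\left(V \right)} = \left(5 + V\right) \left(V + \sqrt{7}\right)$ ($B{\left(V \right)} = \left(V + \sqrt{7}\right) \left(V + 5\right) = \left(V + \sqrt{7}\right) \left(5 + V\right) = \left(5 + V\right) \left(V + \sqrt{7}\right)$)
$B{\left(9 \right)} - -1840 = \left(9^{2} + 5 \cdot 9 + 5 \sqrt{7} + 9 \sqrt{7}\right) - -1840 = \left(81 + 45 + 5 \sqrt{7} + 9 \sqrt{7}\right) + 1840 = \left(126 + 14 \sqrt{7}\right) + 1840 = 1966 + 14 \sqrt{7}$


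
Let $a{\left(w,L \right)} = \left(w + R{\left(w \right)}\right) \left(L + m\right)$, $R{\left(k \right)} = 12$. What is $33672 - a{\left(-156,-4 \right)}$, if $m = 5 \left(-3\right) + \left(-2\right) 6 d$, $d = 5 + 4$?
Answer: $15384$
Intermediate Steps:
$d = 9$
$m = -123$ ($m = 5 \left(-3\right) + \left(-2\right) 6 \cdot 9 = -15 - 108 = -123$)
$a{\left(w,L \right)} = \left(-123 + L\right) \left(12 + w\right)$ ($a{\left(w,L \right)} = \left(w + 12\right) \left(L - 123\right) = \left(12 + w\right) \left(-123 + L\right) = \left(-123 + L\right) \left(12 + w\right)$)
$33672 - a{\left(-156,-4 \right)} = 33672 - \left(-1476 - -19188 + 12 \left(-4\right) - -624\right) = 33672 - \left(-1476 + 19188 - 48 + 624\right) = 33672 - 18288 = 15384$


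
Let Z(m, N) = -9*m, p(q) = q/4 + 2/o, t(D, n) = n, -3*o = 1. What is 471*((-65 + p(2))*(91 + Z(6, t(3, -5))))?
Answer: -2457207/2 ≈ -1.2286e+6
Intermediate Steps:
o = -⅓ (o = -⅓*1 = -⅓ ≈ -0.33333)
p(q) = -6 + q/4 (p(q) = q/4 + 2/(-⅓) = q*(¼) + 2*(-3) = q/4 - 6 = -6 + q/4)
471*((-65 + p(2))*(91 + Z(6, t(3, -5)))) = 471*((-65 + (-6 + (¼)*2))*(91 - 9*6)) = 471*((-65 + (-6 + ½))*(91 - 54)) = 471*((-65 - 11/2)*37) = 471*(-141/2*37) = 471*(-5217/2) = -2457207/2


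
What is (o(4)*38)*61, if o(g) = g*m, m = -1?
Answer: -9272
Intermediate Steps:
o(g) = -g (o(g) = g*(-1) = -g)
(o(4)*38)*61 = (-1*4*38)*61 = -4*38*61 = -152*61 = -9272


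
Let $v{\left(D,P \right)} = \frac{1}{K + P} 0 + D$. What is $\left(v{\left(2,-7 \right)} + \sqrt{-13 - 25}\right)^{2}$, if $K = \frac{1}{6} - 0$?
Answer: $\left(2 + i \sqrt{38}\right)^{2} \approx -34.0 + 24.658 i$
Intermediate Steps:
$K = \frac{1}{6}$ ($K = \frac{1}{6} + 0 = \frac{1}{6} \approx 0.16667$)
$v{\left(D,P \right)} = D$ ($v{\left(D,P \right)} = \frac{1}{\frac{1}{6} + P} 0 + D = 0 + D = D$)
$\left(v{\left(2,-7 \right)} + \sqrt{-13 - 25}\right)^{2} = \left(2 + \sqrt{-13 - 25}\right)^{2} = \left(2 + \sqrt{-38}\right)^{2} = \left(2 + i \sqrt{38}\right)^{2}$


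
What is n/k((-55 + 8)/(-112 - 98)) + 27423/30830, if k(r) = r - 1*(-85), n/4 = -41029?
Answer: -1062045429369/551764510 ≈ -1924.8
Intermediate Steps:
n = -164116 (n = 4*(-41029) = -164116)
k(r) = 85 + r (k(r) = r + 85 = 85 + r)
n/k((-55 + 8)/(-112 - 98)) + 27423/30830 = -164116/(85 + (-55 + 8)/(-112 - 98)) + 27423/30830 = -164116/(85 - 47/(-210)) + 27423*(1/30830) = -164116/(85 - 47*(-1/210)) + 27423/30830 = -164116/(85 + 47/210) + 27423/30830 = -164116/17897/210 + 27423/30830 = -164116*210/17897 + 27423/30830 = -34464360/17897 + 27423/30830 = -1062045429369/551764510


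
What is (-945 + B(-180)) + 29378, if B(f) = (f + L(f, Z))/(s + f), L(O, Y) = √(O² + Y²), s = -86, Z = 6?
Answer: 3781679/133 - 3*√901/133 ≈ 28433.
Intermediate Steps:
B(f) = (f + √(36 + f²))/(-86 + f) (B(f) = (f + √(f² + 6²))/(-86 + f) = (f + √(f² + 36))/(-86 + f) = (f + √(36 + f²))/(-86 + f))
(-945 + B(-180)) + 29378 = (-945 + (-180 + √(36 + (-180)²))/(-86 - 180)) + 29378 = (-945 + (-180 + √(36 + 32400))/(-266)) + 29378 = (-945 - (-180 + √32436)/266) + 29378 = (-945 - (-180 + 6*√901)/266) + 29378 = (-945 + (90/133 - 3*√901/133)) + 29378 = (-125595/133 - 3*√901/133) + 29378 = 3781679/133 - 3*√901/133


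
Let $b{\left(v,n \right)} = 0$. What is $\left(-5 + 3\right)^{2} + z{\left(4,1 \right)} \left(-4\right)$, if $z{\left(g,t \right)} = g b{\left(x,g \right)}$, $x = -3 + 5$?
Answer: $4$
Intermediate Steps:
$x = 2$
$z{\left(g,t \right)} = 0$ ($z{\left(g,t \right)} = g 0 = 0$)
$\left(-5 + 3\right)^{2} + z{\left(4,1 \right)} \left(-4\right) = \left(-5 + 3\right)^{2} + 0 \left(-4\right) = \left(-2\right)^{2} + 0 = 4 + 0 = 4$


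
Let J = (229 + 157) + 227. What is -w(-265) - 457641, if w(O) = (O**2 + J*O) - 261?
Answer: -365160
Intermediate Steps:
J = 613 (J = 386 + 227 = 613)
w(O) = -261 + O**2 + 613*O (w(O) = (O**2 + 613*O) - 261 = -261 + O**2 + 613*O)
-w(-265) - 457641 = -(-261 + (-265)**2 + 613*(-265)) - 457641 = -(-261 + 70225 - 162445) - 457641 = -1*(-92481) - 457641 = 92481 - 457641 = -365160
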